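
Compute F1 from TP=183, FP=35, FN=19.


Precision = 183/218 = 0.8394
Recall = 183/202 = 0.9059
F1 = 2·P·R/(P+R) = 2·TP/(2·TP+FP+FN) = 366/(366+35+19) = 366/420 = 0.8714

0.8714


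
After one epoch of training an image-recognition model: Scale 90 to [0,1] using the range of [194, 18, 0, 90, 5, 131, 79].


min=0, max=194
(90-0)/(194-0) = 90/194 = 0.4639

0.4639


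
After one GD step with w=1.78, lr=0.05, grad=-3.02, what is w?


w_new = w - α·∇
= 1.78 - 0.05·-3.02
= 1.78 + 0.151
= 1.931

1.931


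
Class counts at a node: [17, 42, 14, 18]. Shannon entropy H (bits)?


Probabilities: [17/91, 42/91, 14/91, 18/91] ≈ [0.1868, 0.4615, 0.1538, 0.1978]
H = -((17/91)·log₂(17/91) + (42/91)·log₂(42/91) + (14/91)·log₂(14/91) + (18/91)·log₂(18/91))
  = 1.8449 bits

1.8449 bits


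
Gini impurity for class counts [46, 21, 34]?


Probabilities: [46/101, 21/101, 34/101] ≈ [0.4554, 0.2079, 0.3366]
Σpᵢ² = (2116 + 441 + 1156)/101² = 3713/10201
Gini = 1 - Σpᵢ² = 1 - 3713/10201 = 0.636

0.636


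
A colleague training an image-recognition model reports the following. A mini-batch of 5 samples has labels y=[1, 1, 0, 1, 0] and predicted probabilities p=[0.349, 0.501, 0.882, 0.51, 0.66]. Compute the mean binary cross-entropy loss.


L[0] = -ln(0.349) = 1.0527
L[1] = -ln(0.501) = 0.6911
L[2] = -ln(1-0.882) = -ln(0.118) = 2.1371
L[3] = -ln(0.51) = 0.6733
L[4] = -ln(1-0.66) = -ln(0.34) = 1.0788
mean = (1.0527 + 0.6911 + 2.1371 + 0.6733 + 1.0788)/5 = 1.1266

1.1266


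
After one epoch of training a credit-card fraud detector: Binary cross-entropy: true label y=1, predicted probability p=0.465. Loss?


BCE = -[y·ln(p) + (1-y)·ln(1-p)]
= -1·ln(0.465) - 0
= -ln(0.465) = 0.7657

0.7657


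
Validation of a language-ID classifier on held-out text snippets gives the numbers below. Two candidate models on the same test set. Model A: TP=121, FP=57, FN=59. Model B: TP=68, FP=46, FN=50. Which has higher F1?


Model A: P=121/178=0.6798, R=121/180=0.6722, F1=2PR/(P+R)=2TP/(2TP+FP+FN)=242/358=0.676
Model B: P=68/114=0.5965, R=68/118=0.5763, F1=2PR/(P+R)=2TP/(2TP+FP+FN)=136/232=0.5862
0.676 > 0.5862 → Model A

Model A


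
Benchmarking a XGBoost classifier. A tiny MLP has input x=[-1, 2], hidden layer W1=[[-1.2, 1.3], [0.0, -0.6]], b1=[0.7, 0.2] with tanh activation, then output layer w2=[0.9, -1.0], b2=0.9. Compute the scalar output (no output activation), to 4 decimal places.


z1[0] = (-1.2)·(-1) + (1.3)·(2) + 0.7 = 4.5
z1[1] = (0.0)·(-1) + (-0.6)·(2) + 0.2 = -1.0
h = tanh(z1) = [0.9998, -0.7616]
output = (0.9)·(0.9998) + (-1.0)·(-0.7616) + 0.9 = 2.5614

2.5614


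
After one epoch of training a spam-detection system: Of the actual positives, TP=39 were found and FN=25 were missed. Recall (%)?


Recall = TP/(TP+FN)
= 39/(39+25)
= 39/64 = 60.94%

60.94%


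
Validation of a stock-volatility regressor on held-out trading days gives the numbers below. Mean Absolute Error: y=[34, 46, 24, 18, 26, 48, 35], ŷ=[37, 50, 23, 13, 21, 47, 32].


Absolute errors: |34-37|=3, |46-50|=4, |24-23|=1, |18-13|=5, |26-21|=5, |48-47|=1, |35-32|=3
Sum = 22
MAE = 22/7 = 22/7

22/7


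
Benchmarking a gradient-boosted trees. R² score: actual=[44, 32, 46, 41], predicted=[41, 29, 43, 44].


ȳ = 40.75
SS_res = Σ(y-ŷ)² = 36
SS_tot = Σ(y-ȳ)² = 114.75
R² = 1 - SS_res/SS_tot = 1 - 0.3137 = 0.6863

0.6863


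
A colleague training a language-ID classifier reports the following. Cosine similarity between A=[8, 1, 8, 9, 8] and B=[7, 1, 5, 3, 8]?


A·B = 8·7 + 1·1 + 8·5 + 9·3 + 8·8 = 188
‖A‖ = √274 = 16.5529, ‖B‖ = √148 = 12.1655
cos = 188/(√274·√148) = 188/√40552 = 0.9336

0.9336


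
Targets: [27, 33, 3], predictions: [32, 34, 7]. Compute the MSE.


Squared errors: (27-32)²=25, (33-34)²=1, (3-7)²=16
Sum = 42
MSE = 42/3 = 14

14


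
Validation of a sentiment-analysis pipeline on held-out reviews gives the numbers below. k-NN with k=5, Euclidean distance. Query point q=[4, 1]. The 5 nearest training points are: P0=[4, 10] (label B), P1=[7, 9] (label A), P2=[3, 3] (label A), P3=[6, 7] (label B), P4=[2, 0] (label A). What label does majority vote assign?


d(q,P0) = 9.0  (label B)
d(q,P1) = 8.544  (label A)
d(q,P2) = 2.2361  (label A)
d(q,P3) = 6.3246  (label B)
d(q,P4) = 2.2361  (label A)
Votes: A=3, B=2
Majority → A

A


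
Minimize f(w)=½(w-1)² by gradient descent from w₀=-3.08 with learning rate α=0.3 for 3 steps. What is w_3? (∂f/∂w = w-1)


step 1: grad = -3.08-1 = -4.08; w = -3.08 - 0.3·(-4.08) = -1.856
step 2: grad = -1.856-1 = -2.856; w = -1.856 - 0.3·(-2.856) = -0.9992
step 3: grad = -0.9992-1 = -1.9992; w = -0.9992 - 0.3·(-1.9992) = -0.39944

-0.39944


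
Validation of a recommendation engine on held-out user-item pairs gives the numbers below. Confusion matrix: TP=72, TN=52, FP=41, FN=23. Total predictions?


Total = TP + TN + FP + FN
= 72 + 52 + 41 + 23
= 188
(Predicted positive: 113, predicted negative: 75)

188


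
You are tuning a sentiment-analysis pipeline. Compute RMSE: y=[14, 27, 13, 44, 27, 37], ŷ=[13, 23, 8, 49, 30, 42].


MSE = 101/6 = 16.8333
RMSE = √(101/6) = 4.1028

4.1028


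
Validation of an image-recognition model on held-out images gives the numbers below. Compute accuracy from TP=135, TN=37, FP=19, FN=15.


Accuracy = (TP+TN)/(TP+TN+FP+FN)
= (135+37)/(206)
= 172/206 = 83.5%

83.5%


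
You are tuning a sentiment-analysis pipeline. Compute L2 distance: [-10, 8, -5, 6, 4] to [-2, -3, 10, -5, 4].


d = √((-10+ 2)² + (8+ 3)² + (-5-10)² + (6+ 5)² + (4-4)²)
  = √(64 + 121 + 225 + 121 + 0)
  = √531 = 23.0434

23.0434


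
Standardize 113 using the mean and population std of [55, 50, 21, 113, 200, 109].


μ = 91.3333, σ = 58.5453
z = (113 - 91.3333)/58.5453 = 0.3701

0.3701


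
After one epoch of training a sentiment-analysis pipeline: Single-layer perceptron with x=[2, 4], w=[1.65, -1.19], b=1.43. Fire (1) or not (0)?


z = (2)·(1.65) + (4)·(-1.19) + 1.43
  = -0.03
step(z) = 0 (z<0)

0


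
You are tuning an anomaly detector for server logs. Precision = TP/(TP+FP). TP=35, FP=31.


Precision = TP/(TP+FP)
= 35/(35+31)
= 35/66 = 53.03%

53.03%


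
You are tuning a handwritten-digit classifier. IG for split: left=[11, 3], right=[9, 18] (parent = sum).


Parent = [20, 21], H_parent = 0.9996
H_left = 0.7496 (n=14), H_right = 0.9183 (n=27)
H_children = (14/41)·0.7496 + (27/41)·0.9183 = 0.8607
IG = 0.9996 - 0.8607 = 0.1389

0.1389


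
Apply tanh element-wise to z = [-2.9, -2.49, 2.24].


tanh(-2.9) = -0.994
tanh(-2.49) = -0.9863
tanh(2.24) = 0.9776
result = [-0.994, -0.9863, 0.9776]

[-0.994, -0.9863, 0.9776]


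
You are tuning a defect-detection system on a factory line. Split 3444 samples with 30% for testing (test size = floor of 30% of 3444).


Test = ⌊3444·30/100⌋ = 1033
Train = 3444 - 1033 = 2411

Train: 2411, Test: 1033


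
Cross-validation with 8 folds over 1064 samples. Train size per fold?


Fold size = 1064/8 = 133
Training per fold = 1064 - 133 = 931

931


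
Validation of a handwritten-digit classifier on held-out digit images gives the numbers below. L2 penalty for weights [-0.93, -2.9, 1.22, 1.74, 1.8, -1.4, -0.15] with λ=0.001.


‖w‖₂² = (-0.93)² + (-2.9)² + (1.22)² + (1.74)² + (1.8)² + (-1.4)² + (-0.15)²
     = 0.8649 + 8.41 + 1.4884 + 3.0276 + 3.24 + 1.96 + 0.0225
     = 19.0134
λ·‖w‖₂² = 0.001·19.0134 = 0.019013

0.019013


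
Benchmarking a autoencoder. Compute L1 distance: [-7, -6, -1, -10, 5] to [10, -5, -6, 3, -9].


d = |-7-10| + |-6+ 5| + |-1+ 6| + |-10-3| + |5+ 9|
  = 17 + 1 + 5 + 13 + 14
  = 50

50


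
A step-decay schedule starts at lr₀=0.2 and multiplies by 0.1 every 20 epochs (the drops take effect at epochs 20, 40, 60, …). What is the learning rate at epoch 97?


n_drops = ⌊97/20⌋ = 4
lr = 0.2·0.1^4 = 0.2·0.0001 = 0.00002

0.00002


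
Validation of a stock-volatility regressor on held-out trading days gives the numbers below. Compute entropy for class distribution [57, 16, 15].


Probabilities: [57/88, 16/88, 15/88] ≈ [0.6477, 0.1818, 0.1705]
H = -((57/88)·log₂(57/88) + (16/88)·log₂(16/88) + (15/88)·log₂(15/88))
  = 1.2881 bits

1.2881 bits


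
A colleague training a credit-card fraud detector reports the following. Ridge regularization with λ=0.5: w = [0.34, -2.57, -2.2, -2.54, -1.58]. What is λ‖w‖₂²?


‖w‖₂² = (0.34)² + (-2.57)² + (-2.2)² + (-2.54)² + (-1.58)²
     = 0.1156 + 6.6049 + 4.84 + 6.4516 + 2.4964
     = 20.5085
λ·‖w‖₂² = 0.5·20.5085 = 10.25425

10.25425


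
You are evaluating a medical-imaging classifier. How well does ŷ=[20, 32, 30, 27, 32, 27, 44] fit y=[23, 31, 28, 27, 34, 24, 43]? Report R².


ȳ = 30
SS_res = Σ(y-ŷ)² = 28
SS_tot = Σ(y-ȳ)² = 284
R² = 1 - SS_res/SS_tot = 1 - 0.0986 = 0.9014

0.9014


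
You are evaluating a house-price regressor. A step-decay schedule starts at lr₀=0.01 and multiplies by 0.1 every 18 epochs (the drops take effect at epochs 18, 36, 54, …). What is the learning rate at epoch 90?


n_drops = ⌊90/18⌋ = 5
lr = 0.01·0.1^5 = 0.01·0.00001 = 0.0000001

0.0000001


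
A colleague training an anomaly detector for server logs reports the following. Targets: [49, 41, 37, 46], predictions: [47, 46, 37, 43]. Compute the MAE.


Absolute errors: |49-47|=2, |41-46|=5, |37-37|=0, |46-43|=3
Sum = 10
MAE = 10/4 = 5/2

5/2


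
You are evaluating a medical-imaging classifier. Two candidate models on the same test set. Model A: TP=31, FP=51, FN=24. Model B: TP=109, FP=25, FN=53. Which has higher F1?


Model A: P=31/82=0.378, R=31/55=0.5636, F1=2PR/(P+R)=2TP/(2TP+FP+FN)=62/137=0.4526
Model B: P=109/134=0.8134, R=109/162=0.6728, F1=2PR/(P+R)=2TP/(2TP+FP+FN)=218/296=0.7365
0.4526 < 0.7365 → Model B

Model B


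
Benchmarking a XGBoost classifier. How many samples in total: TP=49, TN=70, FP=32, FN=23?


Total = TP + TN + FP + FN
= 49 + 70 + 32 + 23
= 174
(Predicted positive: 81, predicted negative: 93)

174


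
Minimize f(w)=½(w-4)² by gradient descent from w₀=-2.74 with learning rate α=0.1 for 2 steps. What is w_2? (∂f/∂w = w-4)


step 1: grad = -2.74-4 = -6.74; w = -2.74 - 0.1·(-6.74) = -2.066
step 2: grad = -2.066-4 = -6.066; w = -2.066 - 0.1·(-6.066) = -1.4594

-1.4594


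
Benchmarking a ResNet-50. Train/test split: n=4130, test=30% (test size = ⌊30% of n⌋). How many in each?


Test = ⌊4130·30/100⌋ = 1239
Train = 4130 - 1239 = 2891

Train: 2891, Test: 1239


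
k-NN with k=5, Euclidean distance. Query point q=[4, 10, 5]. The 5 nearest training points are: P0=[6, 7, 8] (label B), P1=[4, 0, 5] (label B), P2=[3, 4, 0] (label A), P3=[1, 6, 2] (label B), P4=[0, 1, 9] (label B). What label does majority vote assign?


d(q,P0) = 4.6904  (label B)
d(q,P1) = 10.0  (label B)
d(q,P2) = 7.874  (label A)
d(q,P3) = 5.831  (label B)
d(q,P4) = 10.6301  (label B)
Votes: A=1, B=4
Majority → B

B


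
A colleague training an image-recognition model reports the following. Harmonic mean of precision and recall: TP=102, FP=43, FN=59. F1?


Precision = 102/145 = 0.7034
Recall = 102/161 = 0.6335
F1 = 2·P·R/(P+R) = 2·TP/(2·TP+FP+FN) = 204/(204+43+59) = 204/306 = 0.6667

0.6667


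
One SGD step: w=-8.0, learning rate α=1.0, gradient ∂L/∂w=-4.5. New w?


w_new = w - α·∇
= -8.0 - 1.0·-4.5
= -8.0 + 4.5
= -3.5

-3.5


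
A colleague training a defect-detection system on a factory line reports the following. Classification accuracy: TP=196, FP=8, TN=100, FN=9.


Accuracy = (TP+TN)/(TP+TN+FP+FN)
= (196+100)/(313)
= 296/313 = 94.57%

94.57%


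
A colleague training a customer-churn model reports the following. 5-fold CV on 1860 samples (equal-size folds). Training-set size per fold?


Fold size = 1860/5 = 372
Training per fold = 1860 - 372 = 1488

1488


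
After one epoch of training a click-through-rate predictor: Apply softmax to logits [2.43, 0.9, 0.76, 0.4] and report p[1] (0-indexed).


Exponentials: e^2.43=11.3589, e^0.9=2.4596, e^0.76=2.1383, e^0.4=1.4918
Sum = 17.4486
Softmax = [0.651, 0.141, 0.1225, 0.0855]
p[1] = 2.4596/17.4486 = 0.141

0.141


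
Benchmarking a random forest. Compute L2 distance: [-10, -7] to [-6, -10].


d = √((-10+ 6)² + (-7+ 10)²)
  = √(16 + 9)
  = √25 = 5.0

5.0


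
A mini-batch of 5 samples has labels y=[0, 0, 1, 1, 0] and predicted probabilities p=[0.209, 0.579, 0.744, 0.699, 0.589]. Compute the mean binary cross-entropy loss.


L[0] = -ln(1-0.209) = -ln(0.791) = 0.2345
L[1] = -ln(1-0.579) = -ln(0.421) = 0.8651
L[2] = -ln(0.744) = 0.2957
L[3] = -ln(0.699) = 0.3581
L[4] = -ln(1-0.589) = -ln(0.411) = 0.8892
mean = (0.2345 + 0.8651 + 0.2957 + 0.3581 + 0.8892)/5 = 0.5285

0.5285


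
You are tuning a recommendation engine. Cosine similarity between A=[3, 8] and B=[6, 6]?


A·B = 3·6 + 8·6 = 66
‖A‖ = √73 = 8.544, ‖B‖ = √72 = 8.4853
cos = 66/(√73·√72) = 66/√5256 = 0.9104

0.9104


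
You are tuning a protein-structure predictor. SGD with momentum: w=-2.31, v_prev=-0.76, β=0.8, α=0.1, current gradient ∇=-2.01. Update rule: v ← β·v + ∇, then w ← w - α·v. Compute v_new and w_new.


v_new = 0.8·-0.76 - 2.01 = -0.608 - 2.01 = -2.618
w_new = -2.31 - 0.1·-2.618 = -2.31 + 0.2618 = -2.0482

v_new=-2.618, w_new=-2.0482


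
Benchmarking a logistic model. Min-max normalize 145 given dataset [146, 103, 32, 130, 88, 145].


min=32, max=146
(145-32)/(146-32) = 113/114 = 0.9912

0.9912


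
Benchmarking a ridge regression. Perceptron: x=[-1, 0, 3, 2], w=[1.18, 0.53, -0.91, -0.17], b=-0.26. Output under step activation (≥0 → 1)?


z = (-1)·(1.18) + (0)·(0.53) + (3)·(-0.91) + (2)·(-0.17) - 0.26
  = -4.51
step(z) = 0 (z<0)

0


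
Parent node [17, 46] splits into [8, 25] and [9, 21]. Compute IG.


Parent = [17, 46], H_parent = 0.8412
H_left = 0.799 (n=33), H_right = 0.8813 (n=30)
H_children = (33/63)·0.799 + (30/63)·0.8813 = 0.8382
IG = 0.8412 - 0.8382 = 0.003

0.003


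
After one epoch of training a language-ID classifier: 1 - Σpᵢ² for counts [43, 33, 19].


Probabilities: [43/95, 33/95, 19/95] ≈ [0.4526, 0.3474, 0.2]
Σpᵢ² = (1849 + 1089 + 361)/95² = 3299/9025
Gini = 1 - Σpᵢ² = 1 - 3299/9025 = 0.6345

0.6345


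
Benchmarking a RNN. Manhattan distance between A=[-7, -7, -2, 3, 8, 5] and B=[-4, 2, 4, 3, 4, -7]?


d = |-7+ 4| + |-7-2| + |-2-4| + |3-3| + |8-4| + |5+ 7|
  = 3 + 9 + 6 + 0 + 4 + 12
  = 34

34


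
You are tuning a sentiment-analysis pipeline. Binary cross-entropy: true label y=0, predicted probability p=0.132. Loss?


BCE = -[y·ln(p) + (1-y)·ln(1-p)]
= -0 - 1·ln(1-0.132)
= -ln(0.868) = 0.1416

0.1416


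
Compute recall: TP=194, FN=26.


Recall = TP/(TP+FN)
= 194/(194+26)
= 194/220 = 88.18%

88.18%


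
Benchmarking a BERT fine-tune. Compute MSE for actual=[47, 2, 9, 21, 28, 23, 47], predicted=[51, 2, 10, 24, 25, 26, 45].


Squared errors: (47-51)²=16, (2-2)²=0, (9-10)²=1, (21-24)²=9, (28-25)²=9, (23-26)²=9, (47-45)²=4
Sum = 48
MSE = 48/7 = 48/7

48/7


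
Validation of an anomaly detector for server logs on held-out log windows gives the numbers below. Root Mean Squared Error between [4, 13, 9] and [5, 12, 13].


MSE = 18/3 = 6
RMSE = √(18/3) = 2.4495

2.4495


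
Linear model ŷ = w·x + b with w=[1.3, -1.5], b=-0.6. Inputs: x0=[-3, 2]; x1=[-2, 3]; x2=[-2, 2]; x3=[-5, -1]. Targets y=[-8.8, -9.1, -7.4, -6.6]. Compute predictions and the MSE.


ŷ0 = (1.3)·(-3) + (-1.5)·(2) - 0.6 = -7.5
ŷ1 = (1.3)·(-2) + (-1.5)·(3) - 0.6 = -7.7
ŷ2 = (1.3)·(-2) + (-1.5)·(2) - 0.6 = -6.2
ŷ3 = (1.3)·(-5) + (-1.5)·(-1) - 0.6 = -5.6
errors² = [1.69, 1.96, 1.44, 1.0]
MSE = 6.0900/4 = 1.5225

1.5225


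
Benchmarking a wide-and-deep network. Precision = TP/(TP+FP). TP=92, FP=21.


Precision = TP/(TP+FP)
= 92/(92+21)
= 92/113 = 81.42%

81.42%


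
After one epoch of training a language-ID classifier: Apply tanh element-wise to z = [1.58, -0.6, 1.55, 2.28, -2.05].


tanh(1.58) = 0.9186
tanh(-0.6) = -0.537
tanh(1.55) = 0.9138
tanh(2.28) = 0.9793
tanh(-2.05) = -0.9674
result = [0.9186, -0.537, 0.9138, 0.9793, -0.9674]

[0.9186, -0.537, 0.9138, 0.9793, -0.9674]


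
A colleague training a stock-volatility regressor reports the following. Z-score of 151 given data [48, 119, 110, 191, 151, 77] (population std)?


μ = 116, σ = 46.619
z = (151 - 116)/46.619 = 0.7508

0.7508


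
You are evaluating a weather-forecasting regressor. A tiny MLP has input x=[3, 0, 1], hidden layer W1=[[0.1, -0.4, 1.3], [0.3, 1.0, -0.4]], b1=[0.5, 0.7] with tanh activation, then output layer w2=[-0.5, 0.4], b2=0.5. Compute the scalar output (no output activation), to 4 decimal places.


z1[0] = (0.1)·(3) + (-0.4)·(0) + (1.3)·(1) + 0.5 = 2.1
z1[1] = (0.3)·(3) + (1.0)·(0) + (-0.4)·(1) + 0.7 = 1.2
h = tanh(z1) = [0.9705, 0.8337]
output = (-0.5)·(0.9705) + (0.4)·(0.8337) + 0.5 = 0.3482

0.3482


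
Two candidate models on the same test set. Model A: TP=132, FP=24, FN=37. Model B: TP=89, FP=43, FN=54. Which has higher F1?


Model A: P=132/156=0.8462, R=132/169=0.7811, F1=2PR/(P+R)=2TP/(2TP+FP+FN)=264/325=0.8123
Model B: P=89/132=0.6742, R=89/143=0.6224, F1=2PR/(P+R)=2TP/(2TP+FP+FN)=178/275=0.6473
0.8123 > 0.6473 → Model A

Model A


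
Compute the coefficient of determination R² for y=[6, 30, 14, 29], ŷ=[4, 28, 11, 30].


ȳ = 19.75
SS_res = Σ(y-ŷ)² = 18
SS_tot = Σ(y-ȳ)² = 412.75
R² = 1 - SS_res/SS_tot = 1 - 0.0436 = 0.9564

0.9564


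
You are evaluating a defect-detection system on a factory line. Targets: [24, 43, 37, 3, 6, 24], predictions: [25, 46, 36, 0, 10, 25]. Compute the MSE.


Squared errors: (24-25)²=1, (43-46)²=9, (37-36)²=1, (3-0)²=9, (6-10)²=16, (24-25)²=1
Sum = 37
MSE = 37/6 = 37/6

37/6


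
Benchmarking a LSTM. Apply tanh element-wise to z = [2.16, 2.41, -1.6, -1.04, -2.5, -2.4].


tanh(2.16) = 0.9737
tanh(2.41) = 0.984
tanh(-1.6) = -0.9217
tanh(-1.04) = -0.7779
tanh(-2.5) = -0.9866
tanh(-2.4) = -0.9837
result = [0.9737, 0.984, -0.9217, -0.7779, -0.9866, -0.9837]

[0.9737, 0.984, -0.9217, -0.7779, -0.9866, -0.9837]


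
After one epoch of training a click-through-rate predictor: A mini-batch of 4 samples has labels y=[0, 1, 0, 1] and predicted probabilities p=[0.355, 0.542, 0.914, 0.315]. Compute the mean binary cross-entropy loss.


L[0] = -ln(1-0.355) = -ln(0.645) = 0.4385
L[1] = -ln(0.542) = 0.6125
L[2] = -ln(1-0.914) = -ln(0.086) = 2.4534
L[3] = -ln(0.315) = 1.1552
mean = (0.4385 + 0.6125 + 2.4534 + 1.1552)/4 = 1.1649

1.1649


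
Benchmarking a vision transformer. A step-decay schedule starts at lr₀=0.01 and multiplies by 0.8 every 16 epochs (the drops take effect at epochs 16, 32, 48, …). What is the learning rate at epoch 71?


n_drops = ⌊71/16⌋ = 4
lr = 0.01·0.8^4 = 0.01·0.4096 = 0.004096

0.004096


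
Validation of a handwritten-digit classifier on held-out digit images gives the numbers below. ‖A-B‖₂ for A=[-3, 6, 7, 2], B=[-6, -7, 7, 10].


d = √((-3+ 6)² + (6+ 7)² + (7-7)² + (2-10)²)
  = √(9 + 169 + 0 + 64)
  = √242 = 15.5563

15.5563


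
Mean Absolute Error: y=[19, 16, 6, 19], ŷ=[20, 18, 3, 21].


Absolute errors: |19-20|=1, |16-18|=2, |6-3|=3, |19-21|=2
Sum = 8
MAE = 8/4 = 2

2


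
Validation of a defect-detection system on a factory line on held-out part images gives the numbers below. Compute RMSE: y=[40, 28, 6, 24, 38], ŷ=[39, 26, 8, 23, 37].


MSE = 11/5 = 2.2
RMSE = √(11/5) = 1.4832

1.4832


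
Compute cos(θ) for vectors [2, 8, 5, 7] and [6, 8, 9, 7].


A·B = 2·6 + 8·8 + 5·9 + 7·7 = 170
‖A‖ = √142 = 11.9164, ‖B‖ = √230 = 15.1658
cos = 170/(√142·√230) = 170/√32660 = 0.9407

0.9407


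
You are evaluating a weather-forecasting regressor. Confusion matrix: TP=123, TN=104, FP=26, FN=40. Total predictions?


Total = TP + TN + FP + FN
= 123 + 104 + 26 + 40
= 293
(Predicted positive: 149, predicted negative: 144)

293


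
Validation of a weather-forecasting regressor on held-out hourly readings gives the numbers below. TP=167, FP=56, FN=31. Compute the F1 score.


Precision = 167/223 = 0.7489
Recall = 167/198 = 0.8434
F1 = 2·P·R/(P+R) = 2·TP/(2·TP+FP+FN) = 334/(334+56+31) = 334/421 = 0.7933

0.7933


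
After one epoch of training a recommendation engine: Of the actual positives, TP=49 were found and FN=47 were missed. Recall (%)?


Recall = TP/(TP+FN)
= 49/(49+47)
= 49/96 = 51.04%

51.04%


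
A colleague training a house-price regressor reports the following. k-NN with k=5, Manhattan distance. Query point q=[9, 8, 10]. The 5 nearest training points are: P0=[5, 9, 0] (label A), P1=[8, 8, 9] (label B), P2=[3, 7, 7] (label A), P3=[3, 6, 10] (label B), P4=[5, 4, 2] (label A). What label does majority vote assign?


d(q,P0) = 15  (label A)
d(q,P1) = 2  (label B)
d(q,P2) = 10  (label A)
d(q,P3) = 8  (label B)
d(q,P4) = 16  (label A)
Votes: A=3, B=2
Majority → A

A


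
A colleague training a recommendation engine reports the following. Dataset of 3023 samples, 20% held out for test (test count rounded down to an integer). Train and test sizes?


Test = ⌊3023·20/100⌋ = 604
Train = 3023 - 604 = 2419

Train: 2419, Test: 604


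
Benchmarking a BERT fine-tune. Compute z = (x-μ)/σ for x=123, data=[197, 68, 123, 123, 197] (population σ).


μ = 141.6, σ = 49.4918
z = (123 - 141.6)/49.4918 = -0.3758

-0.3758


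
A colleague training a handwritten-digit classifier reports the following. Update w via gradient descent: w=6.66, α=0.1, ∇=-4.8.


w_new = w - α·∇
= 6.66 - 0.1·-4.8
= 6.66 + 0.48
= 7.14

7.14


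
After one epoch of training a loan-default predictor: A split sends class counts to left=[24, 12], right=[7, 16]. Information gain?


Parent = [31, 28], H_parent = 0.9981
H_left = 0.9183 (n=36), H_right = 0.8865 (n=23)
H_children = (36/59)·0.9183 + (23/59)·0.8865 = 0.9059
IG = 0.9981 - 0.9059 = 0.0922

0.0922


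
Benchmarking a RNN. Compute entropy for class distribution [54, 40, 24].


Probabilities: [54/118, 40/118, 24/118] ≈ [0.4576, 0.339, 0.2034]
H = -((54/118)·log₂(54/118) + (40/118)·log₂(40/118) + (24/118)·log₂(24/118))
  = 1.5125 bits

1.5125 bits


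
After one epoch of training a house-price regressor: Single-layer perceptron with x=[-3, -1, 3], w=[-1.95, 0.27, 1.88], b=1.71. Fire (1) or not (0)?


z = (-3)·(-1.95) + (-1)·(0.27) + (3)·(1.88) + 1.71
  = 12.93
step(z) = 1 (z≥0)

1


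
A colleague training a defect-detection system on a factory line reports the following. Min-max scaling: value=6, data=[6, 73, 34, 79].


min=6, max=79
(6-6)/(79-6) = 0/73 = 0.0

0.0


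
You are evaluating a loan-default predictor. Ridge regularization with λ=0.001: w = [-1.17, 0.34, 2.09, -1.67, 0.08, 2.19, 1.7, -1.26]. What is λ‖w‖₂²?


‖w‖₂² = (-1.17)² + (0.34)² + (2.09)² + (-1.67)² + (0.08)² + (2.19)² + (1.7)² + (-1.26)²
     = 1.3689 + 0.1156 + 4.3681 + 2.7889 + 0.0064 + 4.7961 + 2.89 + 1.5876
     = 17.9216
λ·‖w‖₂² = 0.001·17.9216 = 0.017922

0.017922


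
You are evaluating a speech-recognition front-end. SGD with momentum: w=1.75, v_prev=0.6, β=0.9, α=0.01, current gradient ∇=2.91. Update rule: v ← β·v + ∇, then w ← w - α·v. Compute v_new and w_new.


v_new = 0.9·0.6 + 2.91 = 0.54 + 2.91 = 3.45
w_new = 1.75 - 0.01·3.45 = 1.75 - 0.0345 = 1.7155

v_new=3.45, w_new=1.7155


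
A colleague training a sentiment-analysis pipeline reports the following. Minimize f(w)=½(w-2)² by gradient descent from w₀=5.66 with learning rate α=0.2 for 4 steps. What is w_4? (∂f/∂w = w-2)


step 1: grad = 5.66-2 = 3.66; w = 5.66 - 0.2·(3.66) = 4.928
step 2: grad = 4.928-2 = 2.928; w = 4.928 - 0.2·(2.928) = 4.3424
step 3: grad = 4.3424-2 = 2.3424; w = 4.3424 - 0.2·(2.3424) = 3.87392
step 4: grad = 3.87392-2 = 1.87392; w = 3.87392 - 0.2·(1.87392) = 3.499136

3.499136


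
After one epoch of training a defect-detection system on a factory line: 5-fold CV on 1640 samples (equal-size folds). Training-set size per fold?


Fold size = 1640/5 = 328
Training per fold = 1640 - 328 = 1312

1312


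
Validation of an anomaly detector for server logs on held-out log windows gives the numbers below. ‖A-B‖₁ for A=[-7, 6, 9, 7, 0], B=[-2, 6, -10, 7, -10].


d = |-7+ 2| + |6-6| + |9+ 10| + |7-7| + |0+ 10|
  = 5 + 0 + 19 + 0 + 10
  = 34

34


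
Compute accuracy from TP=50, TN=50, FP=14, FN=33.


Accuracy = (TP+TN)/(TP+TN+FP+FN)
= (50+50)/(147)
= 100/147 = 68.03%

68.03%


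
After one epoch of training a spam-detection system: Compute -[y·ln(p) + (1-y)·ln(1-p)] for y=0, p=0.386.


BCE = -[y·ln(p) + (1-y)·ln(1-p)]
= -0 - 1·ln(1-0.386)
= -ln(0.614) = 0.4878

0.4878


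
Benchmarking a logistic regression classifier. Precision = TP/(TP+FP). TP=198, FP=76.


Precision = TP/(TP+FP)
= 198/(198+76)
= 198/274 = 72.26%

72.26%


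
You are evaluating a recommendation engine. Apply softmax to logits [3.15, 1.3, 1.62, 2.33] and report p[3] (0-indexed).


Exponentials: e^3.15=23.3361, e^1.3=3.6693, e^1.62=5.0531, e^2.33=10.2779
Sum = 42.3364
Softmax = [0.5512, 0.0867, 0.1194, 0.2428]
p[3] = 10.2779/42.3364 = 0.2428

0.2428


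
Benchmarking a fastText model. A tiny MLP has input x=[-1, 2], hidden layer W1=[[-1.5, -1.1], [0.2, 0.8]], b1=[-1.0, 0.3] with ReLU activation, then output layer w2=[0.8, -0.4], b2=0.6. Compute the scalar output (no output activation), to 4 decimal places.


z1[0] = (-1.5)·(-1) + (-1.1)·(2) - 1.0 = -1.7
z1[1] = (0.2)·(-1) + (0.8)·(2) + 0.3 = 1.7
h = ReLU(z1) = [0.0, 1.7]
output = (0.8)·(0.0) + (-0.4)·(1.7) + 0.6 = -0.08

-0.08


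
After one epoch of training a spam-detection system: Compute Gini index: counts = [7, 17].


Probabilities: [7/24, 17/24] ≈ [0.2917, 0.7083]
Σpᵢ² = (49 + 289)/24² = 338/576
Gini = 1 - Σpᵢ² = 1 - 338/576 = 0.4132

0.4132


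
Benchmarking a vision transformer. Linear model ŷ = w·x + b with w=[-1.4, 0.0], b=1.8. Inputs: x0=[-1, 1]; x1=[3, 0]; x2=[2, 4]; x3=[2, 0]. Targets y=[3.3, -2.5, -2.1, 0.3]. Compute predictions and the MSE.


ŷ0 = (-1.4)·(-1) + (0.0)·(1) + 1.8 = 3.2
ŷ1 = (-1.4)·(3) + (0.0)·(0) + 1.8 = -2.4
ŷ2 = (-1.4)·(2) + (0.0)·(4) + 1.8 = -1.0
ŷ3 = (-1.4)·(2) + (0.0)·(0) + 1.8 = -1.0
errors² = [0.01, 0.01, 1.21, 1.69]
MSE = 2.9200/4 = 0.73

0.73


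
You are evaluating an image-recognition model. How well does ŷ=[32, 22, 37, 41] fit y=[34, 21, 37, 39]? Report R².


ȳ = 32.75
SS_res = Σ(y-ŷ)² = 9
SS_tot = Σ(y-ȳ)² = 196.75
R² = 1 - SS_res/SS_tot = 1 - 0.0457 = 0.9543

0.9543


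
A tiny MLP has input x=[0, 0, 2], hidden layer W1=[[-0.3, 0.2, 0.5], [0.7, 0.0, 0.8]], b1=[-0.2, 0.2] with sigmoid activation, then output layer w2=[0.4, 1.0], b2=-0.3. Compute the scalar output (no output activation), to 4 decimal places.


z1[0] = (-0.3)·(0) + (0.2)·(0) + (0.5)·(2) - 0.2 = 0.8
z1[1] = (0.7)·(0) + (0.0)·(0) + (0.8)·(2) + 0.2 = 1.8
h = sigmoid(z1) = [0.69, 0.8581]
output = (0.4)·(0.69) + (1.0)·(0.8581) - 0.3 = 0.8341

0.8341


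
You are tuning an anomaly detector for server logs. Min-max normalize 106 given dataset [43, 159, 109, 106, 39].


min=39, max=159
(106-39)/(159-39) = 67/120 = 0.5583

0.5583


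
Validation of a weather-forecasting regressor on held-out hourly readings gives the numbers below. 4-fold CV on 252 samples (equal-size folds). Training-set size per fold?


Fold size = 252/4 = 63
Training per fold = 252 - 63 = 189

189


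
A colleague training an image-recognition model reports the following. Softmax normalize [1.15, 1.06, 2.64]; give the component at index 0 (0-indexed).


Exponentials: e^1.15=3.1582, e^1.06=2.8864, e^2.64=14.0132
Sum = 20.0578
Softmax = [0.1575, 0.1439, 0.6986]
p[0] = 3.1582/20.0578 = 0.1575

0.1575


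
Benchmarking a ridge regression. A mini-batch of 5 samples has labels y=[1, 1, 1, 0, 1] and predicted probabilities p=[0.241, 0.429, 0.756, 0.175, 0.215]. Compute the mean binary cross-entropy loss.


L[0] = -ln(0.241) = 1.423
L[1] = -ln(0.429) = 0.8463
L[2] = -ln(0.756) = 0.2797
L[3] = -ln(1-0.175) = -ln(0.825) = 0.1924
L[4] = -ln(0.215) = 1.5371
mean = (1.423 + 0.8463 + 0.2797 + 0.1924 + 1.5371)/5 = 0.8557

0.8557


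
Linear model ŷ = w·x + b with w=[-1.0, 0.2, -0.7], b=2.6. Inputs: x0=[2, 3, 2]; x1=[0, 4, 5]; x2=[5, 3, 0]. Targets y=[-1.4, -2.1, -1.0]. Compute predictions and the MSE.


ŷ0 = (-1.0)·(2) + (0.2)·(3) + (-0.7)·(2) + 2.6 = -0.2
ŷ1 = (-1.0)·(0) + (0.2)·(4) + (-0.7)·(5) + 2.6 = -0.1
ŷ2 = (-1.0)·(5) + (0.2)·(3) + (-0.7)·(0) + 2.6 = -1.8
errors² = [1.44, 4.0, 0.64]
MSE = 6.0800/3 = 2.0267

2.0267


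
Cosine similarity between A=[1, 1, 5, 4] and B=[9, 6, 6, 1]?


A·B = 1·9 + 1·6 + 5·6 + 4·1 = 49
‖A‖ = √43 = 6.5574, ‖B‖ = √154 = 12.4097
cos = 49/(√43·√154) = 49/√6622 = 0.6021

0.6021


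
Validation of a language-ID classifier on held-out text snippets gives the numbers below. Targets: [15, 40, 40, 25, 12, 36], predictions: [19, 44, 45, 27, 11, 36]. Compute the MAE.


Absolute errors: |15-19|=4, |40-44|=4, |40-45|=5, |25-27|=2, |12-11|=1, |36-36|=0
Sum = 16
MAE = 16/6 = 8/3

8/3


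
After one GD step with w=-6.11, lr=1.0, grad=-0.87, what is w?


w_new = w - α·∇
= -6.11 - 1.0·-0.87
= -6.11 + 0.87
= -5.24

-5.24


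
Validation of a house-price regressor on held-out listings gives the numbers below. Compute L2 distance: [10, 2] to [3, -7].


d = √((10-3)² + (2+ 7)²)
  = √(49 + 81)
  = √130 = 11.4018

11.4018


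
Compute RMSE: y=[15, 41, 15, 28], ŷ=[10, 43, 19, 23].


MSE = 70/4 = 17.5
RMSE = √(70/4) = 4.1833

4.1833


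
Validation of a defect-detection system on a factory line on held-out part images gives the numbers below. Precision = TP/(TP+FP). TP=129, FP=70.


Precision = TP/(TP+FP)
= 129/(129+70)
= 129/199 = 64.82%

64.82%


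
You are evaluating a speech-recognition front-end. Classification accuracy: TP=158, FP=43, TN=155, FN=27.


Accuracy = (TP+TN)/(TP+TN+FP+FN)
= (158+155)/(383)
= 313/383 = 81.72%

81.72%


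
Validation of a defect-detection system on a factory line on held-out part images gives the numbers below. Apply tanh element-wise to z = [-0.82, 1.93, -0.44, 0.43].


tanh(-0.82) = -0.6751
tanh(1.93) = 0.9587
tanh(-0.44) = -0.4136
tanh(0.43) = 0.4053
result = [-0.6751, 0.9587, -0.4136, 0.4053]

[-0.6751, 0.9587, -0.4136, 0.4053]


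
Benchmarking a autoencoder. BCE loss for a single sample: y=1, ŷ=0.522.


BCE = -[y·ln(p) + (1-y)·ln(1-p)]
= -1·ln(0.522) - 0
= -ln(0.522) = 0.6501

0.6501


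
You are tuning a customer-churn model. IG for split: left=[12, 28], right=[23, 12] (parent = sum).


Parent = [35, 40], H_parent = 0.9968
H_left = 0.8813 (n=40), H_right = 0.9275 (n=35)
H_children = (40/75)·0.8813 + (35/75)·0.9275 = 0.9029
IG = 0.9968 - 0.9029 = 0.0939

0.0939


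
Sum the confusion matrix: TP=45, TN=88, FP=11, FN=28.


Total = TP + TN + FP + FN
= 45 + 88 + 11 + 28
= 172
(Predicted positive: 56, predicted negative: 116)

172


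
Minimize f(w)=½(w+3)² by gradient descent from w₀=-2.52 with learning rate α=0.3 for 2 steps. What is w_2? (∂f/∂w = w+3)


step 1: grad = -2.52+3 = 0.48; w = -2.52 - 0.3·(0.48) = -2.664
step 2: grad = -2.664+3 = 0.336; w = -2.664 - 0.3·(0.336) = -2.7648

-2.7648


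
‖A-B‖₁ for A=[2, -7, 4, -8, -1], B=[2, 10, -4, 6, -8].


d = |2-2| + |-7-10| + |4+ 4| + |-8-6| + |-1+ 8|
  = 0 + 17 + 8 + 14 + 7
  = 46

46


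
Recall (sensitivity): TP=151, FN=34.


Recall = TP/(TP+FN)
= 151/(151+34)
= 151/185 = 81.62%

81.62%


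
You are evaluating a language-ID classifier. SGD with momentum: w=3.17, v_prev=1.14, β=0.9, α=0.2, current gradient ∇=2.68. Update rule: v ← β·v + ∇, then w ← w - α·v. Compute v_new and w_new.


v_new = 0.9·1.14 + 2.68 = 1.026 + 2.68 = 3.706
w_new = 3.17 - 0.2·3.706 = 3.17 - 0.7412 = 2.4288

v_new=3.706, w_new=2.4288


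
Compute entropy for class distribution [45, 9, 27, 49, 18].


Probabilities: [45/148, 9/148, 27/148, 49/148, 18/148] ≈ [0.3041, 0.0608, 0.1824, 0.3311, 0.1216]
H = -((45/148)·log₂(45/148) + (9/148)·log₂(9/148) + (27/148)·log₂(27/148) + (49/148)·log₂(49/148) + (18/148)·log₂(18/148))
  = 2.1133 bits

2.1133 bits


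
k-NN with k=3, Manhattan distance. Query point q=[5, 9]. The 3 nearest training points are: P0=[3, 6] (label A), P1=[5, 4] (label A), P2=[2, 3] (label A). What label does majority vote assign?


d(q,P0) = 5  (label A)
d(q,P1) = 5  (label A)
d(q,P2) = 9  (label A)
Votes: A=3, B=0
Majority → A

A


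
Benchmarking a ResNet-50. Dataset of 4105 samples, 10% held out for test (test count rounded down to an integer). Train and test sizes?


Test = ⌊4105·10/100⌋ = 410
Train = 4105 - 410 = 3695

Train: 3695, Test: 410


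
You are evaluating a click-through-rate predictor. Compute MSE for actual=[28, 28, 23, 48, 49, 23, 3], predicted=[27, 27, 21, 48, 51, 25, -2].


Squared errors: (28-27)²=1, (28-27)²=1, (23-21)²=4, (48-48)²=0, (49-51)²=4, (23-25)²=4, (3+ 2)²=25
Sum = 39
MSE = 39/7 = 39/7

39/7


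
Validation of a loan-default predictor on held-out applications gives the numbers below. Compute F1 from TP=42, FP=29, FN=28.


Precision = 42/71 = 0.5915
Recall = 42/70 = 0.6
F1 = 2·P·R/(P+R) = 2·TP/(2·TP+FP+FN) = 84/(84+29+28) = 84/141 = 0.5957

0.5957


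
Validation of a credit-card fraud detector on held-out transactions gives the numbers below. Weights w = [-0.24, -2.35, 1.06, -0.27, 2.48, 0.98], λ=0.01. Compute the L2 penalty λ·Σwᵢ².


‖w‖₂² = (-0.24)² + (-2.35)² + (1.06)² + (-0.27)² + (2.48)² + (0.98)²
     = 0.0576 + 5.5225 + 1.1236 + 0.0729 + 6.1504 + 0.9604
     = 13.8874
λ·‖w‖₂² = 0.01·13.8874 = 0.138874

0.138874


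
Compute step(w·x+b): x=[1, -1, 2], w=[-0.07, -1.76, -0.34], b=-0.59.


z = (1)·(-0.07) + (-1)·(-1.76) + (2)·(-0.34) - 0.59
  = 0.42
step(z) = 1 (z≥0)

1


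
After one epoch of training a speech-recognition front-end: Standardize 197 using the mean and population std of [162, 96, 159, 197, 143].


μ = 151.4, σ = 32.8305
z = (197 - 151.4)/32.8305 = 1.389

1.389


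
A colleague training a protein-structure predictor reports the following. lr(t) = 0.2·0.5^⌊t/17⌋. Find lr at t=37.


n_drops = ⌊37/17⌋ = 2
lr = 0.2·0.5^2 = 0.2·0.25 = 0.05

0.05


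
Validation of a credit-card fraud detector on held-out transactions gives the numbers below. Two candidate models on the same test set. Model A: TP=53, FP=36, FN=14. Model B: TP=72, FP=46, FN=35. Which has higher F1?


Model A: P=53/89=0.5955, R=53/67=0.791, F1=2PR/(P+R)=2TP/(2TP+FP+FN)=106/156=0.6795
Model B: P=72/118=0.6102, R=72/107=0.6729, F1=2PR/(P+R)=2TP/(2TP+FP+FN)=144/225=0.64
0.6795 > 0.64 → Model A

Model A


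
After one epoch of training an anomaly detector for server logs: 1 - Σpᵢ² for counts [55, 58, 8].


Probabilities: [55/121, 58/121, 8/121] ≈ [0.4545, 0.4793, 0.0661]
Σpᵢ² = (3025 + 3364 + 64)/121² = 6453/14641
Gini = 1 - Σpᵢ² = 1 - 6453/14641 = 0.5593

0.5593


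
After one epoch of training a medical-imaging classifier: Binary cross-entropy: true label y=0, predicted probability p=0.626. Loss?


BCE = -[y·ln(p) + (1-y)·ln(1-p)]
= -0 - 1·ln(1-0.626)
= -ln(0.374) = 0.9835

0.9835


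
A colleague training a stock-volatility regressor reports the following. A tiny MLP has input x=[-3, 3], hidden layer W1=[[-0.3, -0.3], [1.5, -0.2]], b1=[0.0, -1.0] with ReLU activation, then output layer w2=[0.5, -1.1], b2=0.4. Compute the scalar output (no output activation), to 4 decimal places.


z1[0] = (-0.3)·(-3) + (-0.3)·(3) + 0.0 = 0.0
z1[1] = (1.5)·(-3) + (-0.2)·(3) - 1.0 = -6.1
h = ReLU(z1) = [0.0, 0.0]
output = (0.5)·(0.0) + (-1.1)·(0.0) + 0.4 = 0.4

0.4


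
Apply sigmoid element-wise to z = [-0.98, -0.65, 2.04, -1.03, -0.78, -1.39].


σ(-0.98) = 1/(1+e^0.98) = 0.2729
σ(-0.65) = 1/(1+e^0.65) = 0.343
σ(2.04) = 1/(1+e^-2.04) = 0.8849
σ(-1.03) = 1/(1+e^1.03) = 0.2631
σ(-0.78) = 1/(1+e^0.78) = 0.3143
σ(-1.39) = 1/(1+e^1.39) = 0.1994
result = [0.2729, 0.343, 0.8849, 0.2631, 0.3143, 0.1994]

[0.2729, 0.343, 0.8849, 0.2631, 0.3143, 0.1994]


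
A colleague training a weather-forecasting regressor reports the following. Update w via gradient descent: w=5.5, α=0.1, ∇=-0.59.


w_new = w - α·∇
= 5.5 - 0.1·-0.59
= 5.5 + 0.059
= 5.559

5.559


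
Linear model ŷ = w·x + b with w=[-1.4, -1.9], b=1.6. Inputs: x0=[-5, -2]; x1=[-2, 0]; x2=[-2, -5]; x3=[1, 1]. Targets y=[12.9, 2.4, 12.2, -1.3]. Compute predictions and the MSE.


ŷ0 = (-1.4)·(-5) + (-1.9)·(-2) + 1.6 = 12.4
ŷ1 = (-1.4)·(-2) + (-1.9)·(0) + 1.6 = 4.4
ŷ2 = (-1.4)·(-2) + (-1.9)·(-5) + 1.6 = 13.9
ŷ3 = (-1.4)·(1) + (-1.9)·(1) + 1.6 = -1.7
errors² = [0.25, 4.0, 2.89, 0.16]
MSE = 7.3000/4 = 1.825

1.825


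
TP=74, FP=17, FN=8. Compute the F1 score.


Precision = 74/91 = 0.8132
Recall = 74/82 = 0.9024
F1 = 2·P·R/(P+R) = 2·TP/(2·TP+FP+FN) = 148/(148+17+8) = 148/173 = 0.8555

0.8555


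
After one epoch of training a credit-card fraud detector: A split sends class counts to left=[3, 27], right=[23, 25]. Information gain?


Parent = [26, 52], H_parent = 0.9183
H_left = 0.469 (n=30), H_right = 0.9987 (n=48)
H_children = (30/78)·0.469 + (48/78)·0.9987 = 0.795
IG = 0.9183 - 0.795 = 0.1233

0.1233


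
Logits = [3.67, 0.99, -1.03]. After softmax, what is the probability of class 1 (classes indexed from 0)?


Exponentials: e^3.67=39.2519, e^0.99=2.6912, e^-1.03=0.357
Sum = 42.3001
Softmax = [0.9279, 0.0636, 0.0084]
p[1] = 2.6912/42.3001 = 0.0636

0.0636


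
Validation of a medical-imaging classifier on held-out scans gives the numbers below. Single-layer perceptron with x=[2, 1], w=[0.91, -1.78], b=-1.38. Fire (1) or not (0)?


z = (2)·(0.91) + (1)·(-1.78) - 1.38
  = -1.34
step(z) = 0 (z<0)

0


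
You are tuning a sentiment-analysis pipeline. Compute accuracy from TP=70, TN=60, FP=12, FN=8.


Accuracy = (TP+TN)/(TP+TN+FP+FN)
= (70+60)/(150)
= 130/150 = 86.67%

86.67%


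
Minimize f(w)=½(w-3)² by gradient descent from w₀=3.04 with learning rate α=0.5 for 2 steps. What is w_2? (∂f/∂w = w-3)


step 1: grad = 3.04-3 = 0.04; w = 3.04 - 0.5·(0.04) = 3.02
step 2: grad = 3.02-3 = 0.02; w = 3.02 - 0.5·(0.02) = 3.01

3.01


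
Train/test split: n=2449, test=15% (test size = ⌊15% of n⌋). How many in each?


Test = ⌊2449·15/100⌋ = 367
Train = 2449 - 367 = 2082

Train: 2082, Test: 367


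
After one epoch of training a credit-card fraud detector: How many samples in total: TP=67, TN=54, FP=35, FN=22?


Total = TP + TN + FP + FN
= 67 + 54 + 35 + 22
= 178
(Predicted positive: 102, predicted negative: 76)

178


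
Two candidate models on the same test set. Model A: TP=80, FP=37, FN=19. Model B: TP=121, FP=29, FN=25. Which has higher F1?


Model A: P=80/117=0.6838, R=80/99=0.8081, F1=2PR/(P+R)=2TP/(2TP+FP+FN)=160/216=0.7407
Model B: P=121/150=0.8067, R=121/146=0.8288, F1=2PR/(P+R)=2TP/(2TP+FP+FN)=242/296=0.8176
0.7407 < 0.8176 → Model B

Model B


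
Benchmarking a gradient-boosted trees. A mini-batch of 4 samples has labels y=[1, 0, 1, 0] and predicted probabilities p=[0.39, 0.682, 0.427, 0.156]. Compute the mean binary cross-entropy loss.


L[0] = -ln(0.39) = 0.9416
L[1] = -ln(1-0.682) = -ln(0.318) = 1.1457
L[2] = -ln(0.427) = 0.851
L[3] = -ln(1-0.156) = -ln(0.844) = 0.1696
mean = (0.9416 + 1.1457 + 0.851 + 0.1696)/4 = 0.777

0.777


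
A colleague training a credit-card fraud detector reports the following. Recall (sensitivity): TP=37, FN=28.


Recall = TP/(TP+FN)
= 37/(37+28)
= 37/65 = 56.92%

56.92%
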